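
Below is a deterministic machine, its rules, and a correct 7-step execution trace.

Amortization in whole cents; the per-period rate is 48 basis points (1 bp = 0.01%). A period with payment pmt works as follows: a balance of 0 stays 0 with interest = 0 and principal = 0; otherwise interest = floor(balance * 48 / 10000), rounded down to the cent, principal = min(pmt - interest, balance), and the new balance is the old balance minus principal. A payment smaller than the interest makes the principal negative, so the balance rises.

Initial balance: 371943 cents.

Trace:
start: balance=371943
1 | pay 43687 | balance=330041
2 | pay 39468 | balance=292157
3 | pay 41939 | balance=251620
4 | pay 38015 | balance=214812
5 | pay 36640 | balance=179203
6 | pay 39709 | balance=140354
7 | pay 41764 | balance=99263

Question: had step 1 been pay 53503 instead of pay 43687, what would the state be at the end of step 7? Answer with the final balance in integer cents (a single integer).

89162

(re-executing from step 1 with the substitution; state before step 1: balance=371943)
1 | pay 53503 | balance=320225
2 | pay 39468 | balance=282294
3 | pay 41939 | balance=241710
4 | pay 38015 | balance=204855
5 | pay 36640 | balance=169198
6 | pay 39709 | balance=130301
7 | pay 41764 | balance=89162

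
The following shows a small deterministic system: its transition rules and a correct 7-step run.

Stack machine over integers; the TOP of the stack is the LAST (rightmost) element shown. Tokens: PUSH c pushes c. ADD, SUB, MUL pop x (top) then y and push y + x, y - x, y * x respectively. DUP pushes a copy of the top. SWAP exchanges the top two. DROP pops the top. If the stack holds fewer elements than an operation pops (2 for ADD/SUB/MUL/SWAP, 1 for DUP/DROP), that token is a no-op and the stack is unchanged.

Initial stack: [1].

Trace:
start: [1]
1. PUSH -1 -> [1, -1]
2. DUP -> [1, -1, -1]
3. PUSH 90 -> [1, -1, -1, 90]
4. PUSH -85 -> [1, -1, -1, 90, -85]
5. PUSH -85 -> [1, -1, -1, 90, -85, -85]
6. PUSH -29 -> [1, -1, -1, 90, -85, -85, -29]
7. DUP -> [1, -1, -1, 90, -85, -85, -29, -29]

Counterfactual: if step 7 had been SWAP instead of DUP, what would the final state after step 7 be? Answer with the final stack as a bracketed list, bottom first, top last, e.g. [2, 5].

(re-executing from step 7 with the substitution; state before step 7: [1, -1, -1, 90, -85, -85, -29])
7. SWAP -> [1, -1, -1, 90, -85, -29, -85]

[1, -1, -1, 90, -85, -29, -85]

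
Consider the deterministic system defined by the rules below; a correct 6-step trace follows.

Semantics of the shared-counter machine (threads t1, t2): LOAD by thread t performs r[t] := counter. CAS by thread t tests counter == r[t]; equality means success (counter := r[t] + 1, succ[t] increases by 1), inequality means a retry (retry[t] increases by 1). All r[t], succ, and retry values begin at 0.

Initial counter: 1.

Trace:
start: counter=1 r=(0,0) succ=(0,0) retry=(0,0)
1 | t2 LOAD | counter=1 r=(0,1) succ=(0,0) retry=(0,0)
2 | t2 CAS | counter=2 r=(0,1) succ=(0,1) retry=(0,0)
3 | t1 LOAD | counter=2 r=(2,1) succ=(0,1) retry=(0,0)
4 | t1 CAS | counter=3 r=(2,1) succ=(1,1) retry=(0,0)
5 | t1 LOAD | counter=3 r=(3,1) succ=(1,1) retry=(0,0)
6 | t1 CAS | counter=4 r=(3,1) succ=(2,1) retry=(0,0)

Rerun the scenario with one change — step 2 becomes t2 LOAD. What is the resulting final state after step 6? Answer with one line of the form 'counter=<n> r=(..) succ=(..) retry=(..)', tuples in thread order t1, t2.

(re-executing from step 2 with the substitution; state before step 2: counter=1 r=(0,1) succ=(0,0) retry=(0,0))
2 | t2 LOAD | counter=1 r=(0,1) succ=(0,0) retry=(0,0)
3 | t1 LOAD | counter=1 r=(1,1) succ=(0,0) retry=(0,0)
4 | t1 CAS | counter=2 r=(1,1) succ=(1,0) retry=(0,0)
5 | t1 LOAD | counter=2 r=(2,1) succ=(1,0) retry=(0,0)
6 | t1 CAS | counter=3 r=(2,1) succ=(2,0) retry=(0,0)

counter=3 r=(2,1) succ=(2,0) retry=(0,0)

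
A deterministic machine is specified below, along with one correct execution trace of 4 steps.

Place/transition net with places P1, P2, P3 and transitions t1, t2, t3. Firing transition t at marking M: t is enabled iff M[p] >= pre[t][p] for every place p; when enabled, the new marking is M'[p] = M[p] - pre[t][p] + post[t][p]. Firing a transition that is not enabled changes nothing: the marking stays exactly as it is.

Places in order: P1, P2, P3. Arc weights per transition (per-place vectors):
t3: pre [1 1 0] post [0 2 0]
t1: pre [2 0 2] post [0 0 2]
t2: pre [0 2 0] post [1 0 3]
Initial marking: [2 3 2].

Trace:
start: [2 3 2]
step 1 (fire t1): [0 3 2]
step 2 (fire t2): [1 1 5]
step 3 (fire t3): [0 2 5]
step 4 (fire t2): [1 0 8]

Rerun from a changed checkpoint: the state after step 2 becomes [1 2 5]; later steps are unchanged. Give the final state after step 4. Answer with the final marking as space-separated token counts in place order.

state after step 2 := [1 2 5]
step 3 (fire t3): [0 3 5]
step 4 (fire t2): [1 1 8]

1 1 8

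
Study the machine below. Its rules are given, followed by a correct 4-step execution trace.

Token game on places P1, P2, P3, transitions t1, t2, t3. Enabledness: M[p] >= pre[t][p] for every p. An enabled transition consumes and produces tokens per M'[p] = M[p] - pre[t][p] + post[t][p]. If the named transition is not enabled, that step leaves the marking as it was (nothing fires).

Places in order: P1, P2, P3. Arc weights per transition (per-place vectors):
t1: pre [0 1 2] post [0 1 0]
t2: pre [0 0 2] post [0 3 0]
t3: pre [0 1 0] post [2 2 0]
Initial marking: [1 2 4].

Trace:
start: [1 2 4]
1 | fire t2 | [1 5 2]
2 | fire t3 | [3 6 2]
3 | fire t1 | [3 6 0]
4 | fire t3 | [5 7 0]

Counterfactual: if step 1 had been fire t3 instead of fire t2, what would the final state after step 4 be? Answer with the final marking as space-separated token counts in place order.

7 5 2

(re-executing from step 1 with the substitution; state before step 1: [1 2 4])
1 | fire t3 | [3 3 4]
2 | fire t3 | [5 4 4]
3 | fire t1 | [5 4 2]
4 | fire t3 | [7 5 2]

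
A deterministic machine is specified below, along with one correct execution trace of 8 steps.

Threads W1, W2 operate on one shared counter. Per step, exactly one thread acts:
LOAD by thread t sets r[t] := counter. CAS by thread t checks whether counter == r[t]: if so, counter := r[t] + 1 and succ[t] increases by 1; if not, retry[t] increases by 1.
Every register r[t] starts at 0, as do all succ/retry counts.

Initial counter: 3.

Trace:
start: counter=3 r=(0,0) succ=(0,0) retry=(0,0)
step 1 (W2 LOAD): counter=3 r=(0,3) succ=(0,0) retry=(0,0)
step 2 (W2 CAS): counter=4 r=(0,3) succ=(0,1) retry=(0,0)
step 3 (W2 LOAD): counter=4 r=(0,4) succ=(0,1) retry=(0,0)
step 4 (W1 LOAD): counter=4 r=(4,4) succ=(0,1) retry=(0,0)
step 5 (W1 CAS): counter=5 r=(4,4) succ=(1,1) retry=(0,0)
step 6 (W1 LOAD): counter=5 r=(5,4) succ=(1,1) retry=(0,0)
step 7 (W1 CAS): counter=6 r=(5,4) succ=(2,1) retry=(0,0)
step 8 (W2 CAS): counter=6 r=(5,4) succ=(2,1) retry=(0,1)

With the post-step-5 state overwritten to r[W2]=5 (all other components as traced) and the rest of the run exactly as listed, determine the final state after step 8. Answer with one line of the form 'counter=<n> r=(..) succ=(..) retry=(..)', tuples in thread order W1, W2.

counter=6 r=(5,5) succ=(2,1) retry=(0,1)

state after step 5 := counter=5 r=(4,5) succ=(1,1) retry=(0,0)
step 6 (W1 LOAD): counter=5 r=(5,5) succ=(1,1) retry=(0,0)
step 7 (W1 CAS): counter=6 r=(5,5) succ=(2,1) retry=(0,0)
step 8 (W2 CAS): counter=6 r=(5,5) succ=(2,1) retry=(0,1)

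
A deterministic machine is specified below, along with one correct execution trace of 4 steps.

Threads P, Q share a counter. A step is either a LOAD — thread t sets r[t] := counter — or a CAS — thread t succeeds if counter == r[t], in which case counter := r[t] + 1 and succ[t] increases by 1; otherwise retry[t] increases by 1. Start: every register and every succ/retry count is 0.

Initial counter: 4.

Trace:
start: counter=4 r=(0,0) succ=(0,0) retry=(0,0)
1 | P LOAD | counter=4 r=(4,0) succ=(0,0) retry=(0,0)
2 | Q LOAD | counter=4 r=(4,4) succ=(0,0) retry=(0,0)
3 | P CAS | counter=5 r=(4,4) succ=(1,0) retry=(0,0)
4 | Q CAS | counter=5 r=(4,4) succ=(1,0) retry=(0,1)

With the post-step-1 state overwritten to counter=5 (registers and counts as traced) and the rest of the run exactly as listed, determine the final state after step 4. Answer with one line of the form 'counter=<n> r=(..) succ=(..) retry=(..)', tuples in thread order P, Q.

counter=6 r=(4,5) succ=(0,1) retry=(1,0)

state after step 1 := counter=5 r=(4,0) succ=(0,0) retry=(0,0)
2 | Q LOAD | counter=5 r=(4,5) succ=(0,0) retry=(0,0)
3 | P CAS | counter=5 r=(4,5) succ=(0,0) retry=(1,0)
4 | Q CAS | counter=6 r=(4,5) succ=(0,1) retry=(1,0)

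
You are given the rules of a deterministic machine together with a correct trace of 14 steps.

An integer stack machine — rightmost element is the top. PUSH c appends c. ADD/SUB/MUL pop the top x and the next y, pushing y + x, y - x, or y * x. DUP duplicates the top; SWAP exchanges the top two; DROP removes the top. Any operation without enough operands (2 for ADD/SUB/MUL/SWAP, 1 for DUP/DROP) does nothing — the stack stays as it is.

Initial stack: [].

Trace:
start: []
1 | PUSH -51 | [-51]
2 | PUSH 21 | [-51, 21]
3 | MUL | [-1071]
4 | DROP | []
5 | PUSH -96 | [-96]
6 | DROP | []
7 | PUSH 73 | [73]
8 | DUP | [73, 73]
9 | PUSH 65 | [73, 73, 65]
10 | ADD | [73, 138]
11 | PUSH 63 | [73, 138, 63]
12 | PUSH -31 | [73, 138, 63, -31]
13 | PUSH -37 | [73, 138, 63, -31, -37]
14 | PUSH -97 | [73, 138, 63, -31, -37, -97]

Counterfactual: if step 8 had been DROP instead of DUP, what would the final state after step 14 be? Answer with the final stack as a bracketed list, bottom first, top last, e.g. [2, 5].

[65, 63, -31, -37, -97]

(re-executing from step 8 with the substitution; state before step 8: [73])
8 | DROP | []
9 | PUSH 65 | [65]
10 | ADD | [65]
11 | PUSH 63 | [65, 63]
12 | PUSH -31 | [65, 63, -31]
13 | PUSH -37 | [65, 63, -31, -37]
14 | PUSH -97 | [65, 63, -31, -37, -97]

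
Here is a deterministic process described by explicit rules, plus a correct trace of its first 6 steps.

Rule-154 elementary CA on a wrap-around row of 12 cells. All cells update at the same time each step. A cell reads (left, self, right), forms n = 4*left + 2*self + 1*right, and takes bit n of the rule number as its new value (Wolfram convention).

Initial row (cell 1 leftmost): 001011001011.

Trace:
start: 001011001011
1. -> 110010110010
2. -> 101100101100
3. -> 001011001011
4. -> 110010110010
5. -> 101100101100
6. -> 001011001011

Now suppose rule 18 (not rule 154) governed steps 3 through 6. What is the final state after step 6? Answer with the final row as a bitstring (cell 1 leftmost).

(re-executing steps 3..6 under rule 18; state before step 3: 101100101100)
3. -> 000011000011
4. -> 100100100100
5. -> 011011011011
6. -> 000000000000

000000000000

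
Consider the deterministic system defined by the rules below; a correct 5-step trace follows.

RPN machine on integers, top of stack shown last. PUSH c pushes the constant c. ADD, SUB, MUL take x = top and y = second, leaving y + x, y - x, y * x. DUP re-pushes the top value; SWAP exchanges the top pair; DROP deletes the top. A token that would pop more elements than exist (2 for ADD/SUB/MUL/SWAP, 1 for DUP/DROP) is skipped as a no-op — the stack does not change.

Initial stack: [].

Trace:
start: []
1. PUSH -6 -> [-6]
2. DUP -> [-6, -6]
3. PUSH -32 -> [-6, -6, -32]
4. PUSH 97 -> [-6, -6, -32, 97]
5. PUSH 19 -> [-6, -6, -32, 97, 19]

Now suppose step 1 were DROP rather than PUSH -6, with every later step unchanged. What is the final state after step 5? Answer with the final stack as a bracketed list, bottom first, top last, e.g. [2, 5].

[-32, 97, 19]

(re-executing from step 1 with the substitution; state before step 1: [])
1. DROP -> []
2. DUP -> []
3. PUSH -32 -> [-32]
4. PUSH 97 -> [-32, 97]
5. PUSH 19 -> [-32, 97, 19]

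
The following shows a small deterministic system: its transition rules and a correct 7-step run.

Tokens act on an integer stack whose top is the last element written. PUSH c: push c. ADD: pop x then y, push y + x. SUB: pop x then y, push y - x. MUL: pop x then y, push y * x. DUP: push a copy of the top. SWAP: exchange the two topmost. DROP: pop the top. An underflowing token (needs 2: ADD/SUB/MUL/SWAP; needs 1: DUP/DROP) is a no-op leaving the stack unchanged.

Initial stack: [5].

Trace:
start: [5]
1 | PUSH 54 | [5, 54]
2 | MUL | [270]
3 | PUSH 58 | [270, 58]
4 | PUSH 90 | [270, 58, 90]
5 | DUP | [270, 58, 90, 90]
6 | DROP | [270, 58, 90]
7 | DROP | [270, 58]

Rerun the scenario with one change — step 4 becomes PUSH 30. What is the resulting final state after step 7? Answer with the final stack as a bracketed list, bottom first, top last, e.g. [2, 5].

(re-executing from step 4 with the substitution; state before step 4: [270, 58])
4 | PUSH 30 | [270, 58, 30]
5 | DUP | [270, 58, 30, 30]
6 | DROP | [270, 58, 30]
7 | DROP | [270, 58]

[270, 58]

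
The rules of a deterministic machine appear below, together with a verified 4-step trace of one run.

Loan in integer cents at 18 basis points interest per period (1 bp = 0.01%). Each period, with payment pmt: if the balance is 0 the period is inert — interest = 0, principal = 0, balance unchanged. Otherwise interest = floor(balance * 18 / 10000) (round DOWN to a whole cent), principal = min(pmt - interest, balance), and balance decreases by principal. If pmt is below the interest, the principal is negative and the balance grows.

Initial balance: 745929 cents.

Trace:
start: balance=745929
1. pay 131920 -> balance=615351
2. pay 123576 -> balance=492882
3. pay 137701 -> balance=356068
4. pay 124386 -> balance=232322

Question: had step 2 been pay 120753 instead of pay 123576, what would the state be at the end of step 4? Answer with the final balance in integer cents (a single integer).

(re-executing from step 2 with the substitution; state before step 2: balance=615351)
2. pay 120753 -> balance=495705
3. pay 137701 -> balance=358896
4. pay 124386 -> balance=235156

235156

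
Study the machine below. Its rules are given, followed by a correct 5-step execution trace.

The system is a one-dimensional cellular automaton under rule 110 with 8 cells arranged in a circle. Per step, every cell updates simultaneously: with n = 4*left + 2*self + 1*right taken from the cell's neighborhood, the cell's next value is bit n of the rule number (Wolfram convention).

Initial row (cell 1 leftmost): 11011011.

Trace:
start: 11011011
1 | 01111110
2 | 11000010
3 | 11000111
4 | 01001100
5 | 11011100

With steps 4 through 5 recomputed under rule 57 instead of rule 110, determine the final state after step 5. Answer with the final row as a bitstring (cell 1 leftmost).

(re-executing steps 4..5 under rule 57; state before step 4: 11000111)
4 | 00110100
5 | 10101011

10101011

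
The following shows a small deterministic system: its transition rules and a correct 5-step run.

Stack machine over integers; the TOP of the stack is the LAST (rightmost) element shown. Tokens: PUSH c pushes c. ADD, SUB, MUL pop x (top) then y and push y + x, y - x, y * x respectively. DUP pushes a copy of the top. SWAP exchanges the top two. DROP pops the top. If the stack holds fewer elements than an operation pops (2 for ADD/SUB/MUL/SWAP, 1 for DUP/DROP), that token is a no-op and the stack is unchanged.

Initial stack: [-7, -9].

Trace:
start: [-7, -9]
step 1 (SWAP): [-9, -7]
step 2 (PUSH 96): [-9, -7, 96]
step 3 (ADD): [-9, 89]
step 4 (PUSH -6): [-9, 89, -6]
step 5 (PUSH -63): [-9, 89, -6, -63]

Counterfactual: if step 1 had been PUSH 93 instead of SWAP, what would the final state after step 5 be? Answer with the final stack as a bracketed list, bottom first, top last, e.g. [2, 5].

(re-executing from step 1 with the substitution; state before step 1: [-7, -9])
step 1 (PUSH 93): [-7, -9, 93]
step 2 (PUSH 96): [-7, -9, 93, 96]
step 3 (ADD): [-7, -9, 189]
step 4 (PUSH -6): [-7, -9, 189, -6]
step 5 (PUSH -63): [-7, -9, 189, -6, -63]

[-7, -9, 189, -6, -63]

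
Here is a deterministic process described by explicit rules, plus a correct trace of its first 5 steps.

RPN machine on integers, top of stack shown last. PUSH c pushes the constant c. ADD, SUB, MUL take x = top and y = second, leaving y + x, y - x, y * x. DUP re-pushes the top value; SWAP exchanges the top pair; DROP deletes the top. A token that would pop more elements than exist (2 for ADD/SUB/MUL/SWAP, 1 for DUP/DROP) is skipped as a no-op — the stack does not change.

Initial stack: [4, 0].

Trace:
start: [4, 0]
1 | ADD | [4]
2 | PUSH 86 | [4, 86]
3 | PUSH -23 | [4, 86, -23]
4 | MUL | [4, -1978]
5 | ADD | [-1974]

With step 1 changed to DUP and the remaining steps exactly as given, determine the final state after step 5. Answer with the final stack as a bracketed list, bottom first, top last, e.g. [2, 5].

[4, 0, -1978]

(re-executing from step 1 with the substitution; state before step 1: [4, 0])
1 | DUP | [4, 0, 0]
2 | PUSH 86 | [4, 0, 0, 86]
3 | PUSH -23 | [4, 0, 0, 86, -23]
4 | MUL | [4, 0, 0, -1978]
5 | ADD | [4, 0, -1978]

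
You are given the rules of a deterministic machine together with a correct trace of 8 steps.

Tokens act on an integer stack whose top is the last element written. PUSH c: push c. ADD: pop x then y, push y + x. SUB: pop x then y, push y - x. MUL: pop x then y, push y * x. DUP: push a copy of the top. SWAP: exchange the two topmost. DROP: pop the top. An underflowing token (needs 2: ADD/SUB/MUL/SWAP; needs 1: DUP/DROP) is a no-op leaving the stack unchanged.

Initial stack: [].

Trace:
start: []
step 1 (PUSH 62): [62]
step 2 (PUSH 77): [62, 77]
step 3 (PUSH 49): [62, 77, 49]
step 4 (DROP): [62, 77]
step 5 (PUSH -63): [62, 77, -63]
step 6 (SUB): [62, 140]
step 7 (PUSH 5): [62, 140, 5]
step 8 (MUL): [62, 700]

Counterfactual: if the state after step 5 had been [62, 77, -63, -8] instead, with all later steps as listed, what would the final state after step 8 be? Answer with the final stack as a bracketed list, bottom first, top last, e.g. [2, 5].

[62, 77, -275]

state after step 5 := [62, 77, -63, -8]
step 6 (SUB): [62, 77, -55]
step 7 (PUSH 5): [62, 77, -55, 5]
step 8 (MUL): [62, 77, -275]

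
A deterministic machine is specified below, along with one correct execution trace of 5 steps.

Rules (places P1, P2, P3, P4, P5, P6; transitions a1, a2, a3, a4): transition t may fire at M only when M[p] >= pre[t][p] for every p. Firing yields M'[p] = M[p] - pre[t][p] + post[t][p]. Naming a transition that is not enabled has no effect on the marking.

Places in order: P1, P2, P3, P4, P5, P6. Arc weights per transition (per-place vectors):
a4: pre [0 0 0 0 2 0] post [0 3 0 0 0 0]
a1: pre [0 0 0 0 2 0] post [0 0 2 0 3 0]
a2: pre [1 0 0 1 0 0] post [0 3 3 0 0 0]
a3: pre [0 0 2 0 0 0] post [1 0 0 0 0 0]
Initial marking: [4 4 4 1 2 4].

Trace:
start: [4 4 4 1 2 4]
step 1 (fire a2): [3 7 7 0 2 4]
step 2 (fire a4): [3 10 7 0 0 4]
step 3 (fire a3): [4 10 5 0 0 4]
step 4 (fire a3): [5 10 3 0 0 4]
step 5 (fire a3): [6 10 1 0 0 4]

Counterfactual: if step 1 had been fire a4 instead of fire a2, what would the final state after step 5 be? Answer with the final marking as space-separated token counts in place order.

(re-executing from step 1 with the substitution; state before step 1: [4 4 4 1 2 4])
step 1 (fire a4): [4 7 4 1 0 4]
step 2 (fire a4): [4 7 4 1 0 4]
step 3 (fire a3): [5 7 2 1 0 4]
step 4 (fire a3): [6 7 0 1 0 4]
step 5 (fire a3): [6 7 0 1 0 4]

6 7 0 1 0 4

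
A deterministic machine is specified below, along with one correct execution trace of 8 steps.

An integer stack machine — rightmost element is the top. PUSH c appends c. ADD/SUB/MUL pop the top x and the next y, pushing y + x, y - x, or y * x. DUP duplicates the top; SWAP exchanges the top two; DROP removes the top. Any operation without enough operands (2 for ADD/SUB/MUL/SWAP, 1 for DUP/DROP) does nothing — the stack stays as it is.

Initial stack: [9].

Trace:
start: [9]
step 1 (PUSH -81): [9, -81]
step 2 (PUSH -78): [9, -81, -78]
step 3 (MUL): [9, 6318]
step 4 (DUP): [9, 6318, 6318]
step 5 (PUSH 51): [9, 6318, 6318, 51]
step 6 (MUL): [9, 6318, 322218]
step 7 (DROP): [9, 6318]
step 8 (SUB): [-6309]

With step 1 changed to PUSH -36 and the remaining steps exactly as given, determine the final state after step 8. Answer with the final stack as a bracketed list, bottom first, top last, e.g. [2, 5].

(re-executing from step 1 with the substitution; state before step 1: [9])
step 1 (PUSH -36): [9, -36]
step 2 (PUSH -78): [9, -36, -78]
step 3 (MUL): [9, 2808]
step 4 (DUP): [9, 2808, 2808]
step 5 (PUSH 51): [9, 2808, 2808, 51]
step 6 (MUL): [9, 2808, 143208]
step 7 (DROP): [9, 2808]
step 8 (SUB): [-2799]

[-2799]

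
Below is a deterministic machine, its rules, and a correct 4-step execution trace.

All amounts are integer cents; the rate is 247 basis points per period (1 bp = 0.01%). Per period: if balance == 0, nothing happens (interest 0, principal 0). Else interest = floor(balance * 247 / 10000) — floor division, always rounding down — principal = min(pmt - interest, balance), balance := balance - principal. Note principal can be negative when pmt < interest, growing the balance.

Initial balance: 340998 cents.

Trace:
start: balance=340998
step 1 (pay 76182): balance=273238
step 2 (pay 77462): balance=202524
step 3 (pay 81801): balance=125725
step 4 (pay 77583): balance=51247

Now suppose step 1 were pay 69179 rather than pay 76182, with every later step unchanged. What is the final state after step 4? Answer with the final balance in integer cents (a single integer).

(re-executing from step 1 with the substitution; state before step 1: balance=340998)
step 1 (pay 69179): balance=280241
step 2 (pay 77462): balance=209700
step 3 (pay 81801): balance=133078
step 4 (pay 77583): balance=58782

58782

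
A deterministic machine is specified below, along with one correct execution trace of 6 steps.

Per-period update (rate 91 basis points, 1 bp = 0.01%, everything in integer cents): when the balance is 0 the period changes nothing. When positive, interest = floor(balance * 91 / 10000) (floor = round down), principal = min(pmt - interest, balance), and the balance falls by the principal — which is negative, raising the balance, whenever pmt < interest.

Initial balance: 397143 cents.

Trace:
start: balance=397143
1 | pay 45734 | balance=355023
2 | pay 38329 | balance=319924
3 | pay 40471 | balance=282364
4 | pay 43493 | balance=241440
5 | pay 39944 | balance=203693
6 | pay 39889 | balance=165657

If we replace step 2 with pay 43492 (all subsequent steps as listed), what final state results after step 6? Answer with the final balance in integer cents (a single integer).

(re-executing from step 2 with the substitution; state before step 2: balance=355023)
2 | pay 43492 | balance=314761
3 | pay 40471 | balance=277154
4 | pay 43493 | balance=236183
5 | pay 39944 | balance=198388
6 | pay 39889 | balance=160304

160304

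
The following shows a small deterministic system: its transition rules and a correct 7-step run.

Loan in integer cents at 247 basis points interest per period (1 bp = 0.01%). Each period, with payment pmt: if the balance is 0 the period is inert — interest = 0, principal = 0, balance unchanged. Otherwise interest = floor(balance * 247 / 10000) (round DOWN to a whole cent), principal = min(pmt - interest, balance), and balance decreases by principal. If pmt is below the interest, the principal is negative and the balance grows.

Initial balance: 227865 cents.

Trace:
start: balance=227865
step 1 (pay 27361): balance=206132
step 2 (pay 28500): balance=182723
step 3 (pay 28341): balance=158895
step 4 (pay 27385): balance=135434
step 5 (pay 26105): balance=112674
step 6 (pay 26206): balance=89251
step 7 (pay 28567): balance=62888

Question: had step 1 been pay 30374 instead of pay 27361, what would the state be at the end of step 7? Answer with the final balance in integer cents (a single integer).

59401

(re-executing from step 1 with the substitution; state before step 1: balance=227865)
step 1 (pay 30374): balance=203119
step 2 (pay 28500): balance=179636
step 3 (pay 28341): balance=155732
step 4 (pay 27385): balance=132193
step 5 (pay 26105): balance=109353
step 6 (pay 26206): balance=85848
step 7 (pay 28567): balance=59401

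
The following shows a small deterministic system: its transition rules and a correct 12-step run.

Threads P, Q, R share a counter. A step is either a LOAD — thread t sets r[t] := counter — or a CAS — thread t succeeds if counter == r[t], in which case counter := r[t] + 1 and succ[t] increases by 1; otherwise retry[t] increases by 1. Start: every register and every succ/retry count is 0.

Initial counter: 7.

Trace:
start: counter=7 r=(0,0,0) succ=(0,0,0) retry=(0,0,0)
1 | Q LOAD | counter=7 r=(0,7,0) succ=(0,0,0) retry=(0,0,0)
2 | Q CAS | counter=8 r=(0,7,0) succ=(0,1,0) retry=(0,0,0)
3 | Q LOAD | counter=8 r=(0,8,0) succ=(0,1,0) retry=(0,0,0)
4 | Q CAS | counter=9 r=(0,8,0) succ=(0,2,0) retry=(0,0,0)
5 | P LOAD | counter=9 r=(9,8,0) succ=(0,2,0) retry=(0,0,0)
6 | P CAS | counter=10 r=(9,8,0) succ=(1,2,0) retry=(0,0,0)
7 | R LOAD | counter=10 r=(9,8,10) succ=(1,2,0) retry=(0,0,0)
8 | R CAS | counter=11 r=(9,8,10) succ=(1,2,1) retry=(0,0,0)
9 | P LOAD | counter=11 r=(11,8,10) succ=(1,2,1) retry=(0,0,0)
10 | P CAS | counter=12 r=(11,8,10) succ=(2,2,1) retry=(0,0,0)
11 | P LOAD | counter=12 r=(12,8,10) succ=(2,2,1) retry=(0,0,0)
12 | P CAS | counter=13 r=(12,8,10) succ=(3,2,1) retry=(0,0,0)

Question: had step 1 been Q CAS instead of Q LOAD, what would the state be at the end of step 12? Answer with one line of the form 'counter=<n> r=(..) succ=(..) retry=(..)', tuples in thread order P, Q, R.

(re-executing from step 1 with the substitution; state before step 1: counter=7 r=(0,0,0) succ=(0,0,0) retry=(0,0,0))
1 | Q CAS | counter=7 r=(0,0,0) succ=(0,0,0) retry=(0,1,0)
2 | Q CAS | counter=7 r=(0,0,0) succ=(0,0,0) retry=(0,2,0)
3 | Q LOAD | counter=7 r=(0,7,0) succ=(0,0,0) retry=(0,2,0)
4 | Q CAS | counter=8 r=(0,7,0) succ=(0,1,0) retry=(0,2,0)
5 | P LOAD | counter=8 r=(8,7,0) succ=(0,1,0) retry=(0,2,0)
6 | P CAS | counter=9 r=(8,7,0) succ=(1,1,0) retry=(0,2,0)
7 | R LOAD | counter=9 r=(8,7,9) succ=(1,1,0) retry=(0,2,0)
8 | R CAS | counter=10 r=(8,7,9) succ=(1,1,1) retry=(0,2,0)
9 | P LOAD | counter=10 r=(10,7,9) succ=(1,1,1) retry=(0,2,0)
10 | P CAS | counter=11 r=(10,7,9) succ=(2,1,1) retry=(0,2,0)
11 | P LOAD | counter=11 r=(11,7,9) succ=(2,1,1) retry=(0,2,0)
12 | P CAS | counter=12 r=(11,7,9) succ=(3,1,1) retry=(0,2,0)

counter=12 r=(11,7,9) succ=(3,1,1) retry=(0,2,0)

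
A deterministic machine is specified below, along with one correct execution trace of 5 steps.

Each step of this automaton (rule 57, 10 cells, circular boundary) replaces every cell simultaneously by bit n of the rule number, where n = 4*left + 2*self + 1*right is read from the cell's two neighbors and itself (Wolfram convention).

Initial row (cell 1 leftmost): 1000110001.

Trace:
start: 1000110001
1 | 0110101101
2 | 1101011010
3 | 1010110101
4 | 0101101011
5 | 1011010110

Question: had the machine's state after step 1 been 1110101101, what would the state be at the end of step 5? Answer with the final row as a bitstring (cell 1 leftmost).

state after step 1 := 1110101101
2 | 0001011011
3 | 1100110110
4 | 1010101101
5 | 0101011011

0101011011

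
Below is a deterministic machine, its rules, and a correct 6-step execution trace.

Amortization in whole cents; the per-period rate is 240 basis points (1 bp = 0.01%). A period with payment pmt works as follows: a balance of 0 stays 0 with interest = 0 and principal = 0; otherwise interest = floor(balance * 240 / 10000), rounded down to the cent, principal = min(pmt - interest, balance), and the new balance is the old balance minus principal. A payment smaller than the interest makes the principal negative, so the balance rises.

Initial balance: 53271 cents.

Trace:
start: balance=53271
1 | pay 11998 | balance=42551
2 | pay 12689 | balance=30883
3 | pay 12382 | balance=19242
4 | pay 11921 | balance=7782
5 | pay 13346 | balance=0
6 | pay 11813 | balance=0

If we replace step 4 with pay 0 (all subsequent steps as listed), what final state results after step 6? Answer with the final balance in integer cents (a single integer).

(re-executing from step 4 with the substitution; state before step 4: balance=19242)
4 | pay 0 | balance=19703
5 | pay 13346 | balance=6829
6 | pay 11813 | balance=0

0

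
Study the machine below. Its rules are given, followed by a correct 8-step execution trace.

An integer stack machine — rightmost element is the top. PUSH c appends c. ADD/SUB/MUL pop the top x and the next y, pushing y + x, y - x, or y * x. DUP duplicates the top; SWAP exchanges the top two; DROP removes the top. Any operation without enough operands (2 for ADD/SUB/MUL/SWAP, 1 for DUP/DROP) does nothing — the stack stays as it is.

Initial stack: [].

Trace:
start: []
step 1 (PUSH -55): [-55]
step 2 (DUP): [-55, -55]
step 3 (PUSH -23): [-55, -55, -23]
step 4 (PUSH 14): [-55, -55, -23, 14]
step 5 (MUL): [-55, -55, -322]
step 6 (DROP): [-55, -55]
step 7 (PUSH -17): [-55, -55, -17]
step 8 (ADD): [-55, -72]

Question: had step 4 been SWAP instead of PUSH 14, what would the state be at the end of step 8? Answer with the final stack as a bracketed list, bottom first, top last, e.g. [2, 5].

[-72]

(re-executing from step 4 with the substitution; state before step 4: [-55, -55, -23])
step 4 (SWAP): [-55, -23, -55]
step 5 (MUL): [-55, 1265]
step 6 (DROP): [-55]
step 7 (PUSH -17): [-55, -17]
step 8 (ADD): [-72]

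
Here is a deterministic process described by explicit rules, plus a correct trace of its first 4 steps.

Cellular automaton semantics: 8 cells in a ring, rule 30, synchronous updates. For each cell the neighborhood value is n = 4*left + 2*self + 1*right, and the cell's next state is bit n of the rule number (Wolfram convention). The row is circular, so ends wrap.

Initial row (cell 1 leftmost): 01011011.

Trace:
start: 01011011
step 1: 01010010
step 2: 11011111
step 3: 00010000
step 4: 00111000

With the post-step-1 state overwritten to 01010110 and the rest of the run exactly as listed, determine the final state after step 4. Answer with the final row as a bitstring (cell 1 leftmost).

state after step 1 := 01010110
step 2: 11010101
step 3: 00010101
step 4: 10110101

10110101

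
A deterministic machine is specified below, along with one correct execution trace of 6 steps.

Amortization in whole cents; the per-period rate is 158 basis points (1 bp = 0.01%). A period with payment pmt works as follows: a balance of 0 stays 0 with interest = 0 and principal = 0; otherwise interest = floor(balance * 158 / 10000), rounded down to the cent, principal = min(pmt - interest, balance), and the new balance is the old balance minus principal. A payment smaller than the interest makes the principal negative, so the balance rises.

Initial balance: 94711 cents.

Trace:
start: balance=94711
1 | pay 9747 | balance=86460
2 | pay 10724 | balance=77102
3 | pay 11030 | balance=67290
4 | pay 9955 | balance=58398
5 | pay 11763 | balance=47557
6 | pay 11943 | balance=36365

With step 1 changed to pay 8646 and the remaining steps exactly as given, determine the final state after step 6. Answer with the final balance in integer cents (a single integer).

(re-executing from step 1 with the substitution; state before step 1: balance=94711)
1 | pay 8646 | balance=87561
2 | pay 10724 | balance=78220
3 | pay 11030 | balance=68425
4 | pay 9955 | balance=59551
5 | pay 11763 | balance=48728
6 | pay 11943 | balance=37554

37554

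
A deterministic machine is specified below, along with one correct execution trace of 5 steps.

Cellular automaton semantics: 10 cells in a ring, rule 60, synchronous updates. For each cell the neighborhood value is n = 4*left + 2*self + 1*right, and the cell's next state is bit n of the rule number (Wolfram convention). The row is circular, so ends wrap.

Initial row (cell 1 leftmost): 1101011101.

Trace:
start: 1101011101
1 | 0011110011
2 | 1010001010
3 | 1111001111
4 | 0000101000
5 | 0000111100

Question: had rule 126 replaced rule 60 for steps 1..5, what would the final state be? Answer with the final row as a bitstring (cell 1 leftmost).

(re-executing steps 1..5 under rule 126; state before step 1: 1101011101)
1 | 0111110111
2 | 1100011101
3 | 0110110111
4 | 1111111101
5 | 0000000111

0000000111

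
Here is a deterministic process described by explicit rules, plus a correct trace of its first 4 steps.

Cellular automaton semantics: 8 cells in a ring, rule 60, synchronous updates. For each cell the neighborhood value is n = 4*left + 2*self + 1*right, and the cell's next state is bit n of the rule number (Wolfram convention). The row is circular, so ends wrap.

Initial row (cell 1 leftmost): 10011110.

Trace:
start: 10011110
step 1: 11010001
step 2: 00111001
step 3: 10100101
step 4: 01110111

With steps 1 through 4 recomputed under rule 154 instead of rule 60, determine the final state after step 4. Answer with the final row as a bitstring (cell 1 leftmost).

(re-executing steps 1..4 under rule 154; state before step 1: 10011110)
step 1: 01111100
step 2: 11111010
step 3: 11110000
step 4: 11101001

11101001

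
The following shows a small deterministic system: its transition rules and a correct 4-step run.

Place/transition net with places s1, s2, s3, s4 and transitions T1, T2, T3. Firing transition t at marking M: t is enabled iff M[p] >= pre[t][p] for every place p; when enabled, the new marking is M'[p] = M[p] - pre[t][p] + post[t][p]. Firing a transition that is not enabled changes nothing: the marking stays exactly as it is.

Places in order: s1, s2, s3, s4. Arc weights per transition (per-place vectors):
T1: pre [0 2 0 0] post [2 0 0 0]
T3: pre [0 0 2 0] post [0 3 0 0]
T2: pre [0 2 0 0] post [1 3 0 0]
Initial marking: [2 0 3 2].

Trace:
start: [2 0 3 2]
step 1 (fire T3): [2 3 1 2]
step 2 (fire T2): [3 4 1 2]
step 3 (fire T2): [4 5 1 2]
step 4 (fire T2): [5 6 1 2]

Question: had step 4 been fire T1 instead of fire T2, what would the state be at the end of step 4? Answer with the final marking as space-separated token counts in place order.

(re-executing from step 4 with the substitution; state before step 4: [4 5 1 2])
step 4 (fire T1): [6 3 1 2]

6 3 1 2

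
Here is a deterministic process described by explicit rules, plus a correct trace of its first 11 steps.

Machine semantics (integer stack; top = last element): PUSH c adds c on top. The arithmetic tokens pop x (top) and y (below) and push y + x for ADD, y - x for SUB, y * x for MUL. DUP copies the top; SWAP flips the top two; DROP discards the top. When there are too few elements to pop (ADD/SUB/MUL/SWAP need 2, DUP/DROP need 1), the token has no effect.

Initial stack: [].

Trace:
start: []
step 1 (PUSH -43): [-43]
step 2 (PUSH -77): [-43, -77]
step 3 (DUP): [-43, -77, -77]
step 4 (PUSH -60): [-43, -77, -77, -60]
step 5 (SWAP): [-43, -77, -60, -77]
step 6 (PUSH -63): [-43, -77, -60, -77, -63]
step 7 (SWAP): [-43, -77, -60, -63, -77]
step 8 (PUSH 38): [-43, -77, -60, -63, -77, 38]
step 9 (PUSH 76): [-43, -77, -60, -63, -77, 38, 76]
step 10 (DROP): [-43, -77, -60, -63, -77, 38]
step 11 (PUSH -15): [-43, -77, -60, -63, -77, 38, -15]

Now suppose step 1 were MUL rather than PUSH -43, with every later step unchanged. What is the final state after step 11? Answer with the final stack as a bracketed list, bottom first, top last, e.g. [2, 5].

(re-executing from step 1 with the substitution; state before step 1: [])
step 1 (MUL): []
step 2 (PUSH -77): [-77]
step 3 (DUP): [-77, -77]
step 4 (PUSH -60): [-77, -77, -60]
step 5 (SWAP): [-77, -60, -77]
step 6 (PUSH -63): [-77, -60, -77, -63]
step 7 (SWAP): [-77, -60, -63, -77]
step 8 (PUSH 38): [-77, -60, -63, -77, 38]
step 9 (PUSH 76): [-77, -60, -63, -77, 38, 76]
step 10 (DROP): [-77, -60, -63, -77, 38]
step 11 (PUSH -15): [-77, -60, -63, -77, 38, -15]

[-77, -60, -63, -77, 38, -15]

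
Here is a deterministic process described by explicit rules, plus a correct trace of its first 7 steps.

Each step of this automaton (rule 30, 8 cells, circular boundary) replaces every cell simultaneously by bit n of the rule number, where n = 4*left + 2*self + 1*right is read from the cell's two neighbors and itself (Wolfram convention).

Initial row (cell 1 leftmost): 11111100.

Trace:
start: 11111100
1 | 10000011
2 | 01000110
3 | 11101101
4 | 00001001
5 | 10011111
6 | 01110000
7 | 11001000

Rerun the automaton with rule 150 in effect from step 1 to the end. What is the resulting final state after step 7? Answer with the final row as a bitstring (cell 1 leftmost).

(re-executing steps 1..7 under rule 150; state before step 1: 11111100)
1 | 01111011
2 | 00110000
3 | 01001000
4 | 11111100
5 | 01111011
6 | 00110000
7 | 01001000

01001000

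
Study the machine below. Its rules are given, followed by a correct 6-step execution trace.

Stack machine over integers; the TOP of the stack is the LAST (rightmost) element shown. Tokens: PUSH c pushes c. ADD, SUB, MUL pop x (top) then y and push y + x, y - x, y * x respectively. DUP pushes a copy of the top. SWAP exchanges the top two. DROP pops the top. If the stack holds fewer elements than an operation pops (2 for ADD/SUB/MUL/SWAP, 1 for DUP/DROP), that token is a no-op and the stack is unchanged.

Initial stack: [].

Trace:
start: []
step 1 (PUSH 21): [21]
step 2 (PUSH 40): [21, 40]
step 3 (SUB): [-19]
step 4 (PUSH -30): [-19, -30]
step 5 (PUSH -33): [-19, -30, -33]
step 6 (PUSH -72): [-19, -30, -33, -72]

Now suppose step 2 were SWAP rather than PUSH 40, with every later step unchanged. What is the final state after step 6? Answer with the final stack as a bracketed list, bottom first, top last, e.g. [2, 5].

[21, -30, -33, -72]

(re-executing from step 2 with the substitution; state before step 2: [21])
step 2 (SWAP): [21]
step 3 (SUB): [21]
step 4 (PUSH -30): [21, -30]
step 5 (PUSH -33): [21, -30, -33]
step 6 (PUSH -72): [21, -30, -33, -72]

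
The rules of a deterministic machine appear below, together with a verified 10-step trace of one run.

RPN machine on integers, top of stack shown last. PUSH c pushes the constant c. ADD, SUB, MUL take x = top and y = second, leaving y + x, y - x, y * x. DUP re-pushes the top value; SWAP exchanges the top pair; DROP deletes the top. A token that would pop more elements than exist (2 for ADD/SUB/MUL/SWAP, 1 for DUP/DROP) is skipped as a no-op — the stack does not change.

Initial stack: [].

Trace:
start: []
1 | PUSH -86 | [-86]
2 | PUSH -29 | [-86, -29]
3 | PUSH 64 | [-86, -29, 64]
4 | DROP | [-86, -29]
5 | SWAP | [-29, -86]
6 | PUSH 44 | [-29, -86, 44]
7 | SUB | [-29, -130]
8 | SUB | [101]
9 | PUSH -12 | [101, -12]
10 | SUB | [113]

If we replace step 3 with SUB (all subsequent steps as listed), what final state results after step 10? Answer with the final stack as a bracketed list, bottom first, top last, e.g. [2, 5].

(re-executing from step 3 with the substitution; state before step 3: [-86, -29])
3 | SUB | [-57]
4 | DROP | []
5 | SWAP | []
6 | PUSH 44 | [44]
7 | SUB | [44]
8 | SUB | [44]
9 | PUSH -12 | [44, -12]
10 | SUB | [56]

[56]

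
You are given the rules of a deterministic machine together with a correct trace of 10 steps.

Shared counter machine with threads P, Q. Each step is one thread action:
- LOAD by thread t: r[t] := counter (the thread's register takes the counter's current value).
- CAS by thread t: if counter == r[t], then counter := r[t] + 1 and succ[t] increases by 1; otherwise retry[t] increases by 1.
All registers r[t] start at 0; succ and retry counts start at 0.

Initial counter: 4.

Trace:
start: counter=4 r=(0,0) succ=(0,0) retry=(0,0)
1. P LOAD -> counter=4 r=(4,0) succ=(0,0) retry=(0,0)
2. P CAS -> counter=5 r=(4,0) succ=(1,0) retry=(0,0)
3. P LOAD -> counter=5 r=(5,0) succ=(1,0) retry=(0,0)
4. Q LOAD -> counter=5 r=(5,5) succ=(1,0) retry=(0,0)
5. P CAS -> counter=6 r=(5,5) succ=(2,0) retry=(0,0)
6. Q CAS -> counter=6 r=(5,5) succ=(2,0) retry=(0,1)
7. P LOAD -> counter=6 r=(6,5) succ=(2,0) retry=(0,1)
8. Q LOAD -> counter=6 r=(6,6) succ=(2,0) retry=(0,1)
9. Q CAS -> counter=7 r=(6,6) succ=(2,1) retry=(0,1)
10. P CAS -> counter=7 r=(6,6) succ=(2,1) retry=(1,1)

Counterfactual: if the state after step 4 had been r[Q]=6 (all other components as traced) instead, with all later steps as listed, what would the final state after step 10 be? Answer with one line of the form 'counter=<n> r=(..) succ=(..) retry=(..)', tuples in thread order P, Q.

state after step 4 := counter=5 r=(5,6) succ=(1,0) retry=(0,0)
5. P CAS -> counter=6 r=(5,6) succ=(2,0) retry=(0,0)
6. Q CAS -> counter=7 r=(5,6) succ=(2,1) retry=(0,0)
7. P LOAD -> counter=7 r=(7,6) succ=(2,1) retry=(0,0)
8. Q LOAD -> counter=7 r=(7,7) succ=(2,1) retry=(0,0)
9. Q CAS -> counter=8 r=(7,7) succ=(2,2) retry=(0,0)
10. P CAS -> counter=8 r=(7,7) succ=(2,2) retry=(1,0)

counter=8 r=(7,7) succ=(2,2) retry=(1,0)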